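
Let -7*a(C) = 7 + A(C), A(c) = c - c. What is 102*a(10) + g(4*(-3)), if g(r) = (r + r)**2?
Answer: 474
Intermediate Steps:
A(c) = 0
g(r) = 4*r**2 (g(r) = (2*r)**2 = 4*r**2)
a(C) = -1 (a(C) = -(7 + 0)/7 = -1/7*7 = -1)
102*a(10) + g(4*(-3)) = 102*(-1) + 4*(4*(-3))**2 = -102 + 4*(-12)**2 = -102 + 4*144 = -102 + 576 = 474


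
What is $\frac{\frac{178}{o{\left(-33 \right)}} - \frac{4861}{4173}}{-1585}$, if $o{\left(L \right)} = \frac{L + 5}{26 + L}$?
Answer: $- \frac{72335}{2645682} \approx -0.027341$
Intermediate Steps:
$o{\left(L \right)} = \frac{5 + L}{26 + L}$
$\frac{\frac{178}{o{\left(-33 \right)}} - \frac{4861}{4173}}{-1585} = \frac{\frac{178}{\frac{1}{26 - 33} \left(5 - 33\right)} - \frac{4861}{4173}}{-1585} = \left(\frac{178}{\frac{1}{-7} \left(-28\right)} - \frac{4861}{4173}\right) \left(- \frac{1}{1585}\right) = \left(\frac{178}{\left(- \frac{1}{7}\right) \left(-28\right)} - \frac{4861}{4173}\right) \left(- \frac{1}{1585}\right) = \left(\frac{178}{4} - \frac{4861}{4173}\right) \left(- \frac{1}{1585}\right) = \left(178 \cdot \frac{1}{4} - \frac{4861}{4173}\right) \left(- \frac{1}{1585}\right) = \left(\frac{89}{2} - \frac{4861}{4173}\right) \left(- \frac{1}{1585}\right) = \frac{361675}{8346} \left(- \frac{1}{1585}\right) = - \frac{72335}{2645682}$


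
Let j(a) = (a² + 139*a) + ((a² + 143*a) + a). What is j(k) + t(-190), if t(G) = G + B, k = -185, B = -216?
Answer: 15689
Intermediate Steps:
t(G) = -216 + G (t(G) = G - 216 = -216 + G)
j(a) = 2*a² + 283*a (j(a) = (a² + 139*a) + (a² + 144*a) = 2*a² + 283*a)
j(k) + t(-190) = -185*(283 + 2*(-185)) + (-216 - 190) = -185*(283 - 370) - 406 = -185*(-87) - 406 = 16095 - 406 = 15689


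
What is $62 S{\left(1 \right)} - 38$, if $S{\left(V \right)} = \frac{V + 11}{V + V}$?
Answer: $334$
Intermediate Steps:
$S{\left(V \right)} = \frac{11 + V}{2 V}$
$62 S{\left(1 \right)} - 38 = 62 \frac{11 + 1}{2 \cdot 1} - 38 = 62 \cdot \frac{1}{2} \cdot 1 \cdot 12 - 38 = 62 \cdot 6 - 38 = 372 - 38 = 334$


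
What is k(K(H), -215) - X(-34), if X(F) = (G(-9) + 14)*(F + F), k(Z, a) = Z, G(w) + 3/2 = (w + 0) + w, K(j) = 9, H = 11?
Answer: -365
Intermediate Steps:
G(w) = -3/2 + 2*w (G(w) = -3/2 + ((w + 0) + w) = -3/2 + (w + w) = -3/2 + 2*w)
X(F) = -11*F (X(F) = ((-3/2 + 2*(-9)) + 14)*(F + F) = ((-3/2 - 18) + 14)*(2*F) = (-39/2 + 14)*(2*F) = -11*F)
k(K(H), -215) - X(-34) = 9 - (-11)*(-34) = 9 - 1*374 = 9 - 374 = -365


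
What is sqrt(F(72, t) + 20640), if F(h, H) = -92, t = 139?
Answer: 2*sqrt(5137) ≈ 143.35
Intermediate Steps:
sqrt(F(72, t) + 20640) = sqrt(-92 + 20640) = sqrt(20548) = 2*sqrt(5137)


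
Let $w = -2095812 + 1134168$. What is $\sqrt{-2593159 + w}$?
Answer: $7 i \sqrt{72547} \approx 1885.4 i$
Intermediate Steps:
$w = -961644$
$\sqrt{-2593159 + w} = \sqrt{-2593159 - 961644} = \sqrt{-3554803} = 7 i \sqrt{72547}$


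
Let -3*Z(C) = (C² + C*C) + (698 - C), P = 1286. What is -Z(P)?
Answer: 3307004/3 ≈ 1.1023e+6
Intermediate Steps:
Z(C) = -698/3 - 2*C²/3 + C/3 (Z(C) = -((C² + C*C) + (698 - C))/3 = -((C² + C²) + (698 - C))/3 = -(2*C² + (698 - C))/3 = -(698 - C + 2*C²)/3 = -698/3 - 2*C²/3 + C/3)
-Z(P) = -(-698/3 - ⅔*1286² + (⅓)*1286) = -(-698/3 - ⅔*1653796 + 1286/3) = -(-698/3 - 3307592/3 + 1286/3) = -1*(-3307004/3) = 3307004/3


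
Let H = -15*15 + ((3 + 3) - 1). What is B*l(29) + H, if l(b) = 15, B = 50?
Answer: 530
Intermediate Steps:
H = -220 (H = -225 + (6 - 1) = -225 + 5 = -220)
B*l(29) + H = 50*15 - 220 = 750 - 220 = 530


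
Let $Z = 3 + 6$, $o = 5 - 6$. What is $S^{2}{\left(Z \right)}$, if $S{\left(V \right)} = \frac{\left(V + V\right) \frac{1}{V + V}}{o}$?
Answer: $1$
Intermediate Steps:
$o = -1$ ($o = 5 - 6 = -1$)
$Z = 9$
$S{\left(V \right)} = -1$ ($S{\left(V \right)} = \frac{\left(V + V\right) \frac{1}{V + V}}{-1} = \frac{2 V}{2 V} \left(-1\right) = 2 V \frac{1}{2 V} \left(-1\right) = 1 \left(-1\right) = -1$)
$S^{2}{\left(Z \right)} = \left(-1\right)^{2} = 1$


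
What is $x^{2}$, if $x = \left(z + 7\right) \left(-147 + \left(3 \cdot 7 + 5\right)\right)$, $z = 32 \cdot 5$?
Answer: $408322849$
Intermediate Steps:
$z = 160$
$x = -20207$ ($x = \left(160 + 7\right) \left(-147 + \left(3 \cdot 7 + 5\right)\right) = 167 \left(-147 + \left(21 + 5\right)\right) = 167 \left(-147 + 26\right) = 167 \left(-121\right) = -20207$)
$x^{2} = \left(-20207\right)^{2} = 408322849$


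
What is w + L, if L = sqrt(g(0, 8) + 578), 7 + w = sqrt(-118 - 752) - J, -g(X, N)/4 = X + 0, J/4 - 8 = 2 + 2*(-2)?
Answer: -31 + 17*sqrt(2) + I*sqrt(870) ≈ -6.9584 + 29.496*I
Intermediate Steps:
J = 24 (J = 32 + 4*(2 + 2*(-2)) = 32 + 4*(2 - 4) = 32 + 4*(-2) = 32 - 8 = 24)
g(X, N) = -4*X (g(X, N) = -4*(X + 0) = -4*X)
w = -31 + I*sqrt(870) (w = -7 + (sqrt(-118 - 752) - 1*24) = -7 + (sqrt(-870) - 24) = -7 + (I*sqrt(870) - 24) = -7 + (-24 + I*sqrt(870)) = -31 + I*sqrt(870) ≈ -31.0 + 29.496*I)
L = 17*sqrt(2) (L = sqrt(-4*0 + 578) = sqrt(0 + 578) = sqrt(578) = 17*sqrt(2) ≈ 24.042)
w + L = (-31 + I*sqrt(870)) + 17*sqrt(2) = -31 + 17*sqrt(2) + I*sqrt(870)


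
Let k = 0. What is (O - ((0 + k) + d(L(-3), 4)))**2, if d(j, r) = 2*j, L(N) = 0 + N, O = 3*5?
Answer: 441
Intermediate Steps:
O = 15
L(N) = N
(O - ((0 + k) + d(L(-3), 4)))**2 = (15 - ((0 + 0) + 2*(-3)))**2 = (15 - (0 - 6))**2 = (15 - 1*(-6))**2 = (15 + 6)**2 = 21**2 = 441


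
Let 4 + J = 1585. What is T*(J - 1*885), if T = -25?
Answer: -17400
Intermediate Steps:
J = 1581 (J = -4 + 1585 = 1581)
T*(J - 1*885) = -25*(1581 - 1*885) = -25*(1581 - 885) = -25*696 = -17400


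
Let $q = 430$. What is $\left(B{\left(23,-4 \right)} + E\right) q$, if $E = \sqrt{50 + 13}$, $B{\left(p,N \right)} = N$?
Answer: $-1720 + 1290 \sqrt{7} \approx 1693.0$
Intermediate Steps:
$E = 3 \sqrt{7}$ ($E = \sqrt{63} = 3 \sqrt{7} \approx 7.9373$)
$\left(B{\left(23,-4 \right)} + E\right) q = \left(-4 + 3 \sqrt{7}\right) 430 = -1720 + 1290 \sqrt{7}$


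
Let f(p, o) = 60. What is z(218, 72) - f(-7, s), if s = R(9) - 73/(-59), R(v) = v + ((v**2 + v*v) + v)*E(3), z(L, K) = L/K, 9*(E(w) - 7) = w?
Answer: -2051/36 ≈ -56.972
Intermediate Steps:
E(w) = 7 + w/9
R(v) = 25*v/3 + 44*v**2/3 (R(v) = v + ((v**2 + v*v) + v)*(7 + (1/9)*3) = v + ((v**2 + v**2) + v)*(7 + 1/3) = v + (2*v**2 + v)*(22/3) = v + (v + 2*v**2)*(22/3) = v + (22*v/3 + 44*v**2/3) = 25*v/3 + 44*v**2/3)
s = 74590/59 (s = (1/3)*9*(25 + 44*9) - 73/(-59) = (1/3)*9*(25 + 396) - 73*(-1)/59 = (1/3)*9*421 - 1*(-73/59) = 1263 + 73/59 = 74590/59 ≈ 1264.2)
z(218, 72) - f(-7, s) = 218/72 - 1*60 = 218*(1/72) - 60 = 109/36 - 60 = -2051/36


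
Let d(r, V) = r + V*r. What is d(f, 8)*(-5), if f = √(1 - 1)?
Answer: 0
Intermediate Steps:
f = 0 (f = √0 = 0)
d(f, 8)*(-5) = (0*(1 + 8))*(-5) = (0*9)*(-5) = 0*(-5) = 0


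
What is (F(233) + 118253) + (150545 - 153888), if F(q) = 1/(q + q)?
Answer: 53548061/466 ≈ 1.1491e+5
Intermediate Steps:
F(q) = 1/(2*q)
(F(233) + 118253) + (150545 - 153888) = ((½)/233 + 118253) + (150545 - 153888) = ((½)*(1/233) + 118253) - 3343 = (1/466 + 118253) - 3343 = 55105899/466 - 3343 = 53548061/466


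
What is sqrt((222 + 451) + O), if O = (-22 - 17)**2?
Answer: sqrt(2194) ≈ 46.840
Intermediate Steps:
O = 1521 (O = (-39)**2 = 1521)
sqrt((222 + 451) + O) = sqrt((222 + 451) + 1521) = sqrt(673 + 1521) = sqrt(2194)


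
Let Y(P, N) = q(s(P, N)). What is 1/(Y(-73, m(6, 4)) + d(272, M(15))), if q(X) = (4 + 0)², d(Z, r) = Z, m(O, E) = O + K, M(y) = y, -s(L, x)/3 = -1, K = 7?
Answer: 1/288 ≈ 0.0034722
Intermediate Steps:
s(L, x) = 3 (s(L, x) = -3*(-1) = 3)
m(O, E) = 7 + O (m(O, E) = O + 7 = 7 + O)
q(X) = 16 (q(X) = 4² = 16)
Y(P, N) = 16
1/(Y(-73, m(6, 4)) + d(272, M(15))) = 1/(16 + 272) = 1/288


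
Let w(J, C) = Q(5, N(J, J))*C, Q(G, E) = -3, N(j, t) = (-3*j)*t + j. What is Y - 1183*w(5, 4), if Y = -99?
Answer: 14097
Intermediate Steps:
N(j, t) = j - 3*j*t (N(j, t) = -3*j*t + j = j - 3*j*t)
w(J, C) = -3*C
Y - 1183*w(5, 4) = -99 - (-3549)*4 = -99 - 1183*(-12) = -99 + 14196 = 14097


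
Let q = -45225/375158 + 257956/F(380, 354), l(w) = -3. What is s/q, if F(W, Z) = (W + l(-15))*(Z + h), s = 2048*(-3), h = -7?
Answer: -301533968805888/90857967773 ≈ -3318.7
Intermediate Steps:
s = -6144
F(W, Z) = (-7 + Z)*(-3 + W) (F(W, Z) = (W - 3)*(Z - 7) = (-3 + W)*(-7 + Z) = (-7 + Z)*(-3 + W))
q = 90857967773/49077794402 (q = -45225/375158 + 257956/(21 - 7*380 - 3*354 + 380*354) = -45225*1/375158 + 257956/(21 - 2660 - 1062 + 134520) = -45225/375158 + 257956/130819 = 90857967773/49077794402 ≈ 1.8513)
s/q = -6144/90857967773/49077794402 = -6144*49077794402/90857967773 = -301533968805888/90857967773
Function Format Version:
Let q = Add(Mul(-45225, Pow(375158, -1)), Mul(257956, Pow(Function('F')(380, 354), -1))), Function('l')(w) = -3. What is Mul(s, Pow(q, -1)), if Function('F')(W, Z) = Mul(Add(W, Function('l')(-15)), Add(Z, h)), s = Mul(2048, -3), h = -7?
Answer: Rational(-301533968805888, 90857967773) ≈ -3318.7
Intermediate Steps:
s = -6144
Function('F')(W, Z) = Mul(Add(-7, Z), Add(-3, W)) (Function('F')(W, Z) = Mul(Add(W, -3), Add(Z, -7)) = Mul(Add(-3, W), Add(-7, Z)) = Mul(Add(-7, Z), Add(-3, W)))
q = Rational(90857967773, 49077794402) (q = Add(Mul(-45225, Pow(375158, -1)), Mul(257956, Pow(Add(21, Mul(-7, 380), Mul(-3, 354), Mul(380, 354)), -1))) = Add(Mul(-45225, Rational(1, 375158)), Mul(257956, Pow(Add(21, -2660, -1062, 134520), -1))) = Add(Rational(-45225, 375158), Mul(257956, Pow(130819, -1))) = Add(Rational(-45225, 375158), Mul(257956, Rational(1, 130819))) = Add(Rational(-45225, 375158), Rational(257956, 130819)) = Rational(90857967773, 49077794402) ≈ 1.8513)
Mul(s, Pow(q, -1)) = Mul(-6144, Pow(Rational(90857967773, 49077794402), -1)) = Mul(-6144, Rational(49077794402, 90857967773)) = Rational(-301533968805888, 90857967773)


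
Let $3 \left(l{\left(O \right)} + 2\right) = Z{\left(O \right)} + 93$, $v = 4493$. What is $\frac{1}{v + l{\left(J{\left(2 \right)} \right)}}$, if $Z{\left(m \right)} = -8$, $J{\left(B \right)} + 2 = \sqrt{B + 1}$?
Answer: $\frac{3}{13558} \approx 0.00022127$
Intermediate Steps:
$J{\left(B \right)} = -2 + \sqrt{1 + B}$ ($J{\left(B \right)} = -2 + \sqrt{B + 1} = -2 + \sqrt{1 + B}$)
$l{\left(O \right)} = \frac{79}{3}$ ($l{\left(O \right)} = -2 + \frac{-8 + 93}{3} = -2 + \frac{1}{3} \cdot 85 = -2 + \frac{85}{3} = \frac{79}{3}$)
$\frac{1}{v + l{\left(J{\left(2 \right)} \right)}} = \frac{1}{4493 + \frac{79}{3}} = \frac{1}{\frac{13558}{3}} = \frac{3}{13558}$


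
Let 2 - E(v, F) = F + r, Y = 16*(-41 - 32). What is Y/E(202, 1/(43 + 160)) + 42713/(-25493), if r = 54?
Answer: 5593571131/269129601 ≈ 20.784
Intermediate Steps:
Y = -1168 (Y = 16*(-73) = -1168)
E(v, F) = -52 - F (E(v, F) = 2 - (F + 54) = 2 - (54 + F) = 2 + (-54 - F) = -52 - F)
Y/E(202, 1/(43 + 160)) + 42713/(-25493) = -1168/(-52 - 1/(43 + 160)) + 42713/(-25493) = -1168/(-52 - 1/203) + 42713*(-1/25493) = -1168/(-52 - 1*1/203) - 42713/25493 = -1168/(-52 - 1/203) - 42713/25493 = -1168/(-10557/203) - 42713/25493 = -1168*(-203/10557) - 42713/25493 = 237104/10557 - 42713/25493 = 5593571131/269129601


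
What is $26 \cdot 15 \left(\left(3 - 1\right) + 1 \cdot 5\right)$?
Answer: $2730$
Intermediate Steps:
$26 \cdot 15 \left(\left(3 - 1\right) + 1 \cdot 5\right) = 390 \left(2 + 5\right) = 390 \cdot 7 = 2730$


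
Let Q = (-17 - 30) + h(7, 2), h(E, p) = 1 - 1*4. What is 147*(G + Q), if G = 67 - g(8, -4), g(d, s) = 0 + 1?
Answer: 2352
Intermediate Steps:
h(E, p) = -3 (h(E, p) = 1 - 4 = -3)
g(d, s) = 1
Q = -50 (Q = (-17 - 30) - 3 = -47 - 3 = -50)
G = 66 (G = 67 - 1*1 = 67 - 1 = 66)
147*(G + Q) = 147*(66 - 50) = 147*16 = 2352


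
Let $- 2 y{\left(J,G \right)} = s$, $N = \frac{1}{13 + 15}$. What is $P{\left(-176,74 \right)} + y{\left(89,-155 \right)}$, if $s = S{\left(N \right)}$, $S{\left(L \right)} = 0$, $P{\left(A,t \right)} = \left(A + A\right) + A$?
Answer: $-528$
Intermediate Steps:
$P{\left(A,t \right)} = 3 A$ ($P{\left(A,t \right)} = 2 A + A = 3 A$)
$N = \frac{1}{28} \approx 0.035714$
$s = 0$
$y{\left(J,G \right)} = 0$ ($y{\left(J,G \right)} = \left(- \frac{1}{2}\right) 0 = 0$)
$P{\left(-176,74 \right)} + y{\left(89,-155 \right)} = 3 \left(-176\right) + 0 = -528 + 0 = -528$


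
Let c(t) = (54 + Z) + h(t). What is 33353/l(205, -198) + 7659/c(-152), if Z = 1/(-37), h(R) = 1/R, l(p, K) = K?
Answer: -19681163/741906 ≈ -26.528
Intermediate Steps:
Z = -1/37 ≈ -0.027027
c(t) = 1997/37 + 1/t (c(t) = (54 - 1/37) + 1/t = 1997/37 + 1/t)
33353/l(205, -198) + 7659/c(-152) = 33353/(-198) + 7659/(1997/37 + 1/(-152)) = 33353*(-1/198) + 7659/(1997/37 - 1/152) = -33353/198 + 7659/(303507/5624) = -33353/198 + 7659*(5624/303507) = -33353/198 + 4786024/33723 = -19681163/741906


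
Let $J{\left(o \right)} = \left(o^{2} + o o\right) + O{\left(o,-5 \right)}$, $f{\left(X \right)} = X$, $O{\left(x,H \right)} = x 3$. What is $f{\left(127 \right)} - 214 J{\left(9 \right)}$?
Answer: $-40319$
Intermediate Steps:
$O{\left(x,H \right)} = 3 x$
$J{\left(o \right)} = 2 o^{2} + 3 o$ ($J{\left(o \right)} = \left(o^{2} + o o\right) + 3 o = \left(o^{2} + o^{2}\right) + 3 o = 2 o^{2} + 3 o$)
$f{\left(127 \right)} - 214 J{\left(9 \right)} = 127 - 214 \cdot 9 \left(3 + 2 \cdot 9\right) = 127 - 214 \cdot 9 \left(3 + 18\right) = 127 - 214 \cdot 9 \cdot 21 = 127 - 214 \cdot 189 = 127 - 40446 = -40319$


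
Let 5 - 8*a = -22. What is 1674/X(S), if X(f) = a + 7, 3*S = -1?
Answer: 13392/83 ≈ 161.35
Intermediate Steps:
a = 27/8 (a = 5/8 - 1/8*(-22) = 5/8 + 11/4 = 27/8 ≈ 3.3750)
S = -1/3 (S = (1/3)*(-1) = -1/3 ≈ -0.33333)
X(f) = 83/8 (X(f) = 27/8 + 7 = 83/8)
1674/X(S) = 1674/(83/8) = 1674*(8/83) = 13392/83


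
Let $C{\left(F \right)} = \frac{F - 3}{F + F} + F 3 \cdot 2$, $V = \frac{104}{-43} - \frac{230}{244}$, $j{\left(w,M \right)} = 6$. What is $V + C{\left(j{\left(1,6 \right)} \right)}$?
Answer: $\frac{345069}{10492} \approx 32.889$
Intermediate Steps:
$V = - \frac{17633}{5246}$ ($V = 104 \left(- \frac{1}{43}\right) - \frac{115}{122} = - \frac{104}{43} - \frac{115}{122} = - \frac{17633}{5246} \approx -3.3612$)
$C{\left(F \right)} = 6 F + \frac{-3 + F}{2 F}$ ($C{\left(F \right)} = \frac{-3 + F}{2 F} + 3 F 2 = \left(-3 + F\right) \frac{1}{2 F} + 6 F = \frac{-3 + F}{2 F} + 6 F = 6 F + \frac{-3 + F}{2 F}$)
$V + C{\left(j{\left(1,6 \right)} \right)} = - \frac{17633}{5246} + \frac{-3 + 6 \left(1 + 12 \cdot 6\right)}{2 \cdot 6} = - \frac{17633}{5246} + \frac{1}{2} \cdot \frac{1}{6} \left(-3 + 6 \left(1 + 72\right)\right) = - \frac{17633}{5246} + \frac{1}{2} \cdot \frac{1}{6} \left(-3 + 6 \cdot 73\right) = - \frac{17633}{5246} + \frac{1}{2} \cdot \frac{1}{6} \left(-3 + 438\right) = - \frac{17633}{5246} + \frac{1}{2} \cdot \frac{1}{6} \cdot 435 = - \frac{17633}{5246} + \frac{145}{4} = \frac{345069}{10492}$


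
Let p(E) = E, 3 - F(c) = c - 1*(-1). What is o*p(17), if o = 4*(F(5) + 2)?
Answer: -68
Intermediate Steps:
F(c) = 2 - c (F(c) = 3 - (c - 1*(-1)) = 3 - (c + 1) = 3 - (1 + c) = 3 + (-1 - c) = 2 - c)
o = -4 (o = 4*((2 - 1*5) + 2) = 4*((2 - 5) + 2) = 4*(-3 + 2) = 4*(-1) = -4)
o*p(17) = -4*17 = -68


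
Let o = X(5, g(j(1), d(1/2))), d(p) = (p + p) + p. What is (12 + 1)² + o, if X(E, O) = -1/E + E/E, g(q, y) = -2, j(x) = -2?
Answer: 849/5 ≈ 169.80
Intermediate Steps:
d(p) = 3*p (d(p) = 2*p + p = 3*p)
X(E, O) = 1 - 1/E (X(E, O) = -1/E + 1 = 1 - 1/E)
o = ⅘ (o = (-1 + 5)/5 = (⅕)*4 = ⅘ ≈ 0.80000)
(12 + 1)² + o = (12 + 1)² + ⅘ = 13² + ⅘ = 169 + ⅘ = 849/5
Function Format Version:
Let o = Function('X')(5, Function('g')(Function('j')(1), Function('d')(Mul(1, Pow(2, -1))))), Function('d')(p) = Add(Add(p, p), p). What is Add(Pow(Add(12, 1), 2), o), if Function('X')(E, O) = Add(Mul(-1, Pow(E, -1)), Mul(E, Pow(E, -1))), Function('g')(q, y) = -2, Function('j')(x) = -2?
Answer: Rational(849, 5) ≈ 169.80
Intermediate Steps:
Function('d')(p) = Mul(3, p) (Function('d')(p) = Add(Mul(2, p), p) = Mul(3, p))
Function('X')(E, O) = Add(1, Mul(-1, Pow(E, -1))) (Function('X')(E, O) = Add(Mul(-1, Pow(E, -1)), 1) = Add(1, Mul(-1, Pow(E, -1))))
o = Rational(4, 5) (o = Mul(Pow(5, -1), Add(-1, 5)) = Mul(Rational(1, 5), 4) = Rational(4, 5) ≈ 0.80000)
Add(Pow(Add(12, 1), 2), o) = Add(Pow(Add(12, 1), 2), Rational(4, 5)) = Add(Pow(13, 2), Rational(4, 5)) = Add(169, Rational(4, 5)) = Rational(849, 5)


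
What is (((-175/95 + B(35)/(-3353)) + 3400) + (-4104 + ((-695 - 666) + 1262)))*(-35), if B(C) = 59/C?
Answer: 1794593781/63707 ≈ 28170.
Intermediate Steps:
(((-175/95 + B(35)/(-3353)) + 3400) + (-4104 + ((-695 - 666) + 1262)))*(-35) = (((-175/95 + (59/35)/(-3353)) + 3400) + (-4104 + ((-695 - 666) + 1262)))*(-35) = (((-175*1/95 + (59*(1/35))*(-1/3353)) + 3400) + (-4104 + (-1361 + 1262)))*(-35) = (((-35/19 + (59/35)*(-1/3353)) + 3400) + (-4104 - 99))*(-35) = (((-35/19 - 59/117355) + 3400) - 4203)*(-35) = ((-4108546/2229745 + 3400) - 4203)*(-35) = (7577024454/2229745 - 4203)*(-35) = -1794593781/2229745*(-35) = 1794593781/63707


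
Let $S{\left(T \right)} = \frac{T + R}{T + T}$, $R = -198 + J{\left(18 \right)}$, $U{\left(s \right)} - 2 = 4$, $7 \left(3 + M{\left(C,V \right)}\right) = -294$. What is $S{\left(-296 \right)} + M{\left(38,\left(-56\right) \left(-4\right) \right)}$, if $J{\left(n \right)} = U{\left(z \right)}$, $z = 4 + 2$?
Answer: $- \frac{3269}{74} \approx -44.176$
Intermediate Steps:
$z = 6$
$M{\left(C,V \right)} = -45$ ($M{\left(C,V \right)} = -3 + \frac{1}{7} \left(-294\right) = -3 - 42 = -45$)
$U{\left(s \right)} = 6$ ($U{\left(s \right)} = 2 + 4 = 6$)
$J{\left(n \right)} = 6$
$R = -192$ ($R = -198 + 6 = -192$)
$S{\left(T \right)} = \frac{-192 + T}{2 T}$ ($S{\left(T \right)} = \frac{T - 192}{T + T} = \frac{-192 + T}{2 T}$)
$S{\left(-296 \right)} + M{\left(38,\left(-56\right) \left(-4\right) \right)} = \frac{-192 - 296}{2 \left(-296\right)} - 45 = \frac{1}{2} \left(- \frac{1}{296}\right) \left(-488\right) - 45 = \frac{61}{74} - 45 = - \frac{3269}{74}$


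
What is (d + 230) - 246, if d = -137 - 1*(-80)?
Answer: -73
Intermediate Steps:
d = -57 (d = -137 + 80 = -57)
(d + 230) - 246 = (-57 + 230) - 246 = 173 - 246 = -73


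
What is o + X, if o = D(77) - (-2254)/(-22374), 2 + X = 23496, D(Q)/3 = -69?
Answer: 260510542/11187 ≈ 23287.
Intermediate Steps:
D(Q) = -207 (D(Q) = 3*(-69) = -207)
X = 23494 (X = -2 + 23496 = 23494)
o = -2316836/11187 (o = -207 - (-2254)/(-22374) = -207 - (-2254)*(-1)/22374 = -207 - 1*1127/11187 = -207 - 1127/11187 = -2316836/11187 ≈ -207.10)
o + X = -2316836/11187 + 23494 = 260510542/11187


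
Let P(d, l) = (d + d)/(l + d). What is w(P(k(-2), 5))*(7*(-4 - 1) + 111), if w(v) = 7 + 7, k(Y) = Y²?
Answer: 1064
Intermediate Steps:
P(d, l) = 2*d/(d + l) (P(d, l) = (2*d)/(d + l) = 2*d/(d + l))
w(v) = 14
w(P(k(-2), 5))*(7*(-4 - 1) + 111) = 14*(7*(-4 - 1) + 111) = 14*(7*(-5) + 111) = 14*(-35 + 111) = 14*76 = 1064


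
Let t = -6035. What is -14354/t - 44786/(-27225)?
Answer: 132214232/32860575 ≈ 4.0235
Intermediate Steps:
-14354/t - 44786/(-27225) = -14354/(-6035) - 44786/(-27225) = -14354*(-1/6035) - 44786*(-1/27225) = 14354/6035 + 44786/27225 = 132214232/32860575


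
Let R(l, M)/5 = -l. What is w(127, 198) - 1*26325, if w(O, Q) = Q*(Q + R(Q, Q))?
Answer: -183141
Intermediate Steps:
R(l, M) = -5*l (R(l, M) = 5*(-l) = -5*l)
w(O, Q) = -4*Q**2 (w(O, Q) = Q*(Q - 5*Q) = Q*(-4*Q) = -4*Q**2)
w(127, 198) - 1*26325 = -4*198**2 - 1*26325 = -4*39204 - 26325 = -156816 - 26325 = -183141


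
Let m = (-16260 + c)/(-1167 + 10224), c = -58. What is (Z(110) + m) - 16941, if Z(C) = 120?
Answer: -152364115/9057 ≈ -16823.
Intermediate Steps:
m = -16318/9057 (m = (-16260 - 58)/(-1167 + 10224) = -16318/9057 ≈ -1.8017)
(Z(110) + m) - 16941 = (120 - 16318/9057) - 16941 = 1070522/9057 - 16941 = -152364115/9057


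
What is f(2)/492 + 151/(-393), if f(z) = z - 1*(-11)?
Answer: -7687/21484 ≈ -0.35780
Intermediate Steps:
f(z) = 11 + z (f(z) = z + 11 = 11 + z)
f(2)/492 + 151/(-393) = (11 + 2)/492 + 151/(-393) = 13*(1/492) + 151*(-1/393) = 13/492 - 151/393 = -7687/21484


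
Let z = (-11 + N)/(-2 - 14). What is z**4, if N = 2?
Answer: 6561/65536 ≈ 0.10011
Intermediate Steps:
z = 9/16 (z = (-11 + 2)/(-2 - 14) = -9/(-16) = -9*(-1/16) = 9/16 ≈ 0.56250)
z**4 = (9/16)**4 = 6561/65536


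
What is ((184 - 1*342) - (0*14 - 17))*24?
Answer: -3384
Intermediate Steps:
((184 - 1*342) - (0*14 - 17))*24 = ((184 - 342) - (0 - 17))*24 = (-158 - 1*(-17))*24 = (-158 + 17)*24 = -141*24 = -3384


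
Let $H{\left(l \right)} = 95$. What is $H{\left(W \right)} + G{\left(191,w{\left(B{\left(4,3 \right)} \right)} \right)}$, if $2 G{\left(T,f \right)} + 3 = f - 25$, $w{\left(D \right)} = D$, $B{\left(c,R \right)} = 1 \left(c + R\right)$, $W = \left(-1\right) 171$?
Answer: $\frac{169}{2} \approx 84.5$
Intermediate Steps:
$W = -171$
$B{\left(c,R \right)} = R + c$ ($B{\left(c,R \right)} = 1 \left(R + c\right) = R + c$)
$G{\left(T,f \right)} = -14 + \frac{f}{2}$ ($G{\left(T,f \right)} = - \frac{3}{2} + \frac{f - 25}{2} = - \frac{3}{2} + \frac{-25 + f}{2} = - \frac{3}{2} + \left(- \frac{25}{2} + \frac{f}{2}\right) = -14 + \frac{f}{2}$)
$H{\left(W \right)} + G{\left(191,w{\left(B{\left(4,3 \right)} \right)} \right)} = 95 - \left(14 - \frac{3 + 4}{2}\right) = 95 + \left(-14 + \frac{1}{2} \cdot 7\right) = 95 + \left(-14 + \frac{7}{2}\right) = 95 - \frac{21}{2} = \frac{169}{2}$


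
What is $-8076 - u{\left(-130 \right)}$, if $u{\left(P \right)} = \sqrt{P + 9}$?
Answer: $-8076 - 11 i \approx -8076.0 - 11.0 i$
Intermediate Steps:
$u{\left(P \right)} = \sqrt{9 + P}$
$-8076 - u{\left(-130 \right)} = -8076 - \sqrt{9 - 130} = -8076 - \sqrt{-121} = -8076 - 11 i$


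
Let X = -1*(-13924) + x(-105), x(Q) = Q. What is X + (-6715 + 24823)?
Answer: 31927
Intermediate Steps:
X = 13819 (X = -1*(-13924) - 105 = 13924 - 105 = 13819)
X + (-6715 + 24823) = 13819 + (-6715 + 24823) = 13819 + 18108 = 31927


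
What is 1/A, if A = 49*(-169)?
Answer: -1/8281 ≈ -0.00012076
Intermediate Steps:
A = -8281
1/A = 1/(-8281) = -1/8281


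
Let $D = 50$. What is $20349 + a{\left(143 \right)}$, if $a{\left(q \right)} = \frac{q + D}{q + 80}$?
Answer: $\frac{4538020}{223} \approx 20350.0$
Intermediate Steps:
$a{\left(q \right)} = \frac{50 + q}{80 + q}$ ($a{\left(q \right)} = \frac{q + 50}{q + 80} = \frac{50 + q}{80 + q}$)
$20349 + a{\left(143 \right)} = 20349 + \frac{50 + 143}{80 + 143} = 20349 + \frac{1}{223} \cdot 193 = 20349 + \frac{193}{223} = \frac{4538020}{223}$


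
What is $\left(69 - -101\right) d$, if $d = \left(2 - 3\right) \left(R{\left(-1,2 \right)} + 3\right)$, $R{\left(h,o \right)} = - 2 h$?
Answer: $-850$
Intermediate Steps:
$d = -5$ ($d = \left(2 - 3\right) \left(\left(-2\right) \left(-1\right) + 3\right) = - (2 + 3) = \left(-1\right) 5 = -5$)
$\left(69 - -101\right) d = \left(69 - -101\right) \left(-5\right) = \left(69 + 101\right) \left(-5\right) = 170 \left(-5\right) = -850$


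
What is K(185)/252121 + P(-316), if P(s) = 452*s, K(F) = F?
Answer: -36010946487/252121 ≈ -1.4283e+5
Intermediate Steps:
K(185)/252121 + P(-316) = 185/252121 + 452*(-316) = 185*(1/252121) - 142832 = 185/252121 - 142832 = -36010946487/252121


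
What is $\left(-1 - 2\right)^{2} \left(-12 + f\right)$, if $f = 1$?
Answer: $-99$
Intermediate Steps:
$\left(-1 - 2\right)^{2} \left(-12 + f\right) = \left(-1 - 2\right)^{2} \left(-12 + 1\right) = \left(-3\right)^{2} \left(-11\right) = 9 \left(-11\right) = -99$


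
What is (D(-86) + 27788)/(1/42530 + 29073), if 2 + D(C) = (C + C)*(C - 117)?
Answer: 2666716060/1236474691 ≈ 2.1567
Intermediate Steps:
D(C) = -2 + 2*C*(-117 + C) (D(C) = -2 + (C + C)*(C - 117) = -2 + (2*C)*(-117 + C) = -2 + 2*C*(-117 + C))
(D(-86) + 27788)/(1/42530 + 29073) = ((-2 - 234*(-86) + 2*(-86)**2) + 27788)/(1/42530 + 29073) = ((-2 + 20124 + 2*7396) + 27788)/(1/42530 + 29073) = ((-2 + 20124 + 14792) + 27788)/(1236474691/42530) = (34914 + 27788)*(42530/1236474691) = 62702*(42530/1236474691) = 2666716060/1236474691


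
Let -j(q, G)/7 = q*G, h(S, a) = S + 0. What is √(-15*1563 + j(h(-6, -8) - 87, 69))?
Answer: 3*√2386 ≈ 146.54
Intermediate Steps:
h(S, a) = S
j(q, G) = -7*G*q (j(q, G) = -7*q*G = -7*G*q)
√(-15*1563 + j(h(-6, -8) - 87, 69)) = √(-15*1563 - 7*69*(-6 - 87)) = √(-23445 - 7*69*(-93)) = √(-23445 + 44919) = √21474 = 3*√2386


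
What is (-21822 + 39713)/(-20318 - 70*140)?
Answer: -17891/30118 ≈ -0.59403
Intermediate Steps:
(-21822 + 39713)/(-20318 - 70*140) = 17891/(-20318 - 9800) = 17891/(-30118) = 17891*(-1/30118) = -17891/30118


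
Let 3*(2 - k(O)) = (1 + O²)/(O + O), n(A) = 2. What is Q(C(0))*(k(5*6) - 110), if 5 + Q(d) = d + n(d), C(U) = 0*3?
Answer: 20341/60 ≈ 339.02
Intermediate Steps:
C(U) = 0
Q(d) = -3 + d (Q(d) = -5 + (d + 2) = -5 + (2 + d) = -3 + d)
k(O) = 2 - (1 + O²)/(6*O) (k(O) = 2 - (1 + O²)/(3*(O + O)) = 2 - (1 + O²)/(3*(2*O)) = 2 - (1 + O²)*1/(2*O)/3 = 2 - (1 + O²)/(6*O))
Q(C(0))*(k(5*6) - 110) = (-3 + 0)*((2 - 5*6/6 - 1/(6*(5*6))) - 110) = -3*((2 - ⅙*30 - ⅙/30) - 110) = -3*((2 - 5 - ⅙*1/30) - 110) = -3*((2 - 5 - 1/180) - 110) = -3*(-541/180 - 110) = -3*(-20341/180) = 20341/60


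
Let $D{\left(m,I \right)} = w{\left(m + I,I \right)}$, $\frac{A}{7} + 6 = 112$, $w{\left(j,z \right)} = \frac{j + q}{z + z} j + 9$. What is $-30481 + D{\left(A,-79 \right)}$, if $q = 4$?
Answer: $- \frac{5256797}{158} \approx -33271.0$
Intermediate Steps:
$w{\left(j,z \right)} = 9 + \frac{j \left(4 + j\right)}{2 z}$ ($w{\left(j,z \right)} = \frac{j + 4}{z + z} j + 9 = \frac{4 + j}{2 z} j + 9 = \frac{j \left(4 + j\right)}{2 z} + 9 = 9 + \frac{j \left(4 + j\right)}{2 z}$)
$A = 742$ ($A = -42 + 7 \cdot 112 = -42 + 784 = 742$)
$D{\left(m,I \right)} = \frac{\left(I + m\right)^{2} + 4 m + 22 I}{2 I}$ ($D{\left(m,I \right)} = \frac{\left(m + I\right)^{2} + 4 \left(m + I\right) + 18 I}{2 I} = \frac{\left(I + m\right)^{2} + 4 \left(I + m\right) + 18 I}{2 I} = \frac{\left(I + m\right)^{2} + \left(4 I + 4 m\right) + 18 I}{2 I} = \frac{\left(I + m\right)^{2} + 4 m + 22 I}{2 I}$)
$-30481 + D{\left(A,-79 \right)} = -30481 + \frac{\left(-79 + 742\right)^{2} + 4 \cdot 742 + 22 \left(-79\right)}{2 \left(-79\right)} = -30481 + \frac{1}{2} \left(- \frac{1}{79}\right) \left(663^{2} + 2968 - 1738\right) = -30481 + \frac{1}{2} \left(- \frac{1}{79}\right) \left(439569 + 2968 - 1738\right) = -30481 + \frac{1}{2} \left(- \frac{1}{79}\right) 440799 = -30481 - \frac{440799}{158} = - \frac{5256797}{158}$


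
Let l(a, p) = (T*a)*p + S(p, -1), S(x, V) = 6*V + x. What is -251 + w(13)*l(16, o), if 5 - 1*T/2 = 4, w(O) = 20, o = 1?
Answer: 289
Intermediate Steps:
S(x, V) = x + 6*V
T = 2 (T = 10 - 2*4 = 10 - 8 = 2)
l(a, p) = -6 + p + 2*a*p (l(a, p) = (2*a)*p + (p + 6*(-1)) = 2*a*p + (p - 6) = 2*a*p + (-6 + p) = -6 + p + 2*a*p)
-251 + w(13)*l(16, o) = -251 + 20*(-6 + 1 + 2*16*1) = -251 + 20*(-6 + 1 + 32) = -251 + 20*27 = -251 + 540 = 289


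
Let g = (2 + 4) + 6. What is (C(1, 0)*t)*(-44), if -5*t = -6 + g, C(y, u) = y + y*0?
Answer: 264/5 ≈ 52.800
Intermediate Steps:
g = 12 (g = 6 + 6 = 12)
C(y, u) = y (C(y, u) = y + 0 = y)
t = -6/5 (t = -(-6 + 12)/5 = -⅕*6 = -6/5 ≈ -1.2000)
(C(1, 0)*t)*(-44) = (1*(-6/5))*(-44) = -6/5*(-44) = 264/5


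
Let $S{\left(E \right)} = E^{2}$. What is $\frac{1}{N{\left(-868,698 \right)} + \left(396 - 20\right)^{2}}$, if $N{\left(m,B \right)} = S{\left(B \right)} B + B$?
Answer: $\frac{1}{340210466} \approx 2.9394 \cdot 10^{-9}$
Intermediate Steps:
$N{\left(m,B \right)} = B + B^{3}$ ($N{\left(m,B \right)} = B^{2} B + B = B^{3} + B = B + B^{3}$)
$\frac{1}{N{\left(-868,698 \right)} + \left(396 - 20\right)^{2}} = \frac{1}{\left(698 + 698^{3}\right) + \left(396 - 20\right)^{2}} = \frac{1}{\left(698 + 340068392\right) + 376^{2}} = \frac{1}{340069090 + 141376} = \frac{1}{340210466}$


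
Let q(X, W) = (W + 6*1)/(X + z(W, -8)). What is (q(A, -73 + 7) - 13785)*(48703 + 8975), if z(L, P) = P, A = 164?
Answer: -10336474380/13 ≈ -7.9511e+8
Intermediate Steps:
q(X, W) = (6 + W)/(-8 + X) (q(X, W) = (W + 6*1)/(X - 8) = (W + 6)/(-8 + X) = (6 + W)/(-8 + X))
(q(A, -73 + 7) - 13785)*(48703 + 8975) = ((6 + (-73 + 7))/(-8 + 164) - 13785)*(48703 + 8975) = ((6 - 66)/156 - 13785)*57678 = ((1/156)*(-60) - 13785)*57678 = (-5/13 - 13785)*57678 = -179210/13*57678 = -10336474380/13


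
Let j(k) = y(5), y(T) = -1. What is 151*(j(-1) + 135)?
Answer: 20234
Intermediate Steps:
j(k) = -1
151*(j(-1) + 135) = 151*(-1 + 135) = 151*134 = 20234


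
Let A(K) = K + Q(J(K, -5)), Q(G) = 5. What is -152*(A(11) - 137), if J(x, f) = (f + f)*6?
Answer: 18392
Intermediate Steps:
J(x, f) = 12*f (J(x, f) = (2*f)*6 = 12*f)
A(K) = 5 + K (A(K) = K + 5 = 5 + K)
-152*(A(11) - 137) = -152*((5 + 11) - 137) = -152*(16 - 137) = -152*(-121) = 18392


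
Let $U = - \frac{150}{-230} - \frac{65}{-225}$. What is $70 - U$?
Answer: $\frac{71476}{1035} \approx 69.059$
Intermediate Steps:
$U = \frac{974}{1035}$ ($U = \left(-150\right) \left(- \frac{1}{230}\right) - - \frac{13}{45} = \frac{15}{23} + \frac{13}{45} = \frac{974}{1035} \approx 0.94106$)
$70 - U = 70 - \frac{974}{1035} = \frac{71476}{1035}$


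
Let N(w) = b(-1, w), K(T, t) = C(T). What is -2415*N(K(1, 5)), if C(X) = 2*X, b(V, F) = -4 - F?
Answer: 14490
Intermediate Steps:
K(T, t) = 2*T
N(w) = -4 - w
-2415*N(K(1, 5)) = -2415*(-4 - 2) = -2415*(-6) = 14490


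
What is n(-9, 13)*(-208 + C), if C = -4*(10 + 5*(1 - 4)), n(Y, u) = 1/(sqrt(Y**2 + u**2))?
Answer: -94*sqrt(10)/25 ≈ -11.890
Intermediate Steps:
n(Y, u) = 1/sqrt(Y**2 + u**2)
C = 20 (C = -4*(10 + 5*(-3)) = -4*(10 - 15) = -4*(-5) = 20)
n(-9, 13)*(-208 + C) = (-208 + 20)/sqrt((-9)**2 + 13**2) = -188/sqrt(81 + 169) = -188/sqrt(250) = (sqrt(10)/50)*(-188) = -94*sqrt(10)/25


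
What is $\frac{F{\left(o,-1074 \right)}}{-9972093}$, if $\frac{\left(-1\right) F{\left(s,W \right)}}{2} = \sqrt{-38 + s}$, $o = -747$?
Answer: $\frac{2 i \sqrt{785}}{9972093} \approx 5.6193 \cdot 10^{-6} i$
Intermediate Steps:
$F{\left(s,W \right)} = - 2 \sqrt{-38 + s}$
$\frac{F{\left(o,-1074 \right)}}{-9972093} = \frac{\left(-2\right) \sqrt{-38 - 747}}{-9972093} = - 2 \sqrt{-785} \left(- \frac{1}{9972093}\right) = - 2 i \sqrt{785} \left(- \frac{1}{9972093}\right) = \frac{2 i \sqrt{785}}{9972093}$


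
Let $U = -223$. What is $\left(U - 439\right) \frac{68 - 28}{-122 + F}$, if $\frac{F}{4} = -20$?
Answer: $\frac{13240}{101} \approx 131.09$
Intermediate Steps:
$F = -80$ ($F = 4 \left(-20\right) = -80$)
$\left(U - 439\right) \frac{68 - 28}{-122 + F} = \left(-223 - 439\right) \frac{68 - 28}{-122 - 80} = - 662 \frac{40}{-202} = - 662 \cdot 40 \left(- \frac{1}{202}\right) = \left(-662\right) \left(- \frac{20}{101}\right) = \frac{13240}{101}$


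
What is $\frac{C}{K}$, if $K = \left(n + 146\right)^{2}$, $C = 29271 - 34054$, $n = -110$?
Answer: $- \frac{4783}{1296} \approx -3.6906$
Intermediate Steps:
$C = -4783$ ($C = 29271 - 34054 = -4783$)
$K = 1296$ ($K = \left(-110 + 146\right)^{2} = 36^{2} = 1296$)
$\frac{C}{K} = - \frac{4783}{1296}$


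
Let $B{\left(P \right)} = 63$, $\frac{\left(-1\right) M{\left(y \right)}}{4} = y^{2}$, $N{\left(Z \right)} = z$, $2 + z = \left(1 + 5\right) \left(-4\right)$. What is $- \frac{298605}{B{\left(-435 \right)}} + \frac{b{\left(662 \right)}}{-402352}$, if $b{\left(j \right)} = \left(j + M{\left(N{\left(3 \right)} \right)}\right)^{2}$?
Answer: $- \frac{10033917841}{2112348} \approx -4750.1$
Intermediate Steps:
$z = -26$ ($z = -2 + \left(1 + 5\right) \left(-4\right) = -2 + 6 \left(-4\right) = -2 - 24 = -26$)
$N{\left(Z \right)} = -26$
$M{\left(y \right)} = - 4 y^{2}$
$b{\left(j \right)} = \left(-2704 + j\right)^{2}$ ($b{\left(j \right)} = \left(j - 4 \left(-26\right)^{2}\right)^{2} = \left(j - 2704\right)^{2} = \left(-2704 + j\right)^{2}$)
$- \frac{298605}{B{\left(-435 \right)}} + \frac{b{\left(662 \right)}}{-402352} = - \frac{298605}{63} + \frac{\left(-2704 + 662\right)^{2}}{-402352} = \left(-298605\right) \frac{1}{63} + \left(-2042\right)^{2} \left(- \frac{1}{402352}\right) = - \frac{99535}{21} + 4169764 \left(- \frac{1}{402352}\right) = - \frac{99535}{21} - \frac{1042441}{100588} = - \frac{10033917841}{2112348}$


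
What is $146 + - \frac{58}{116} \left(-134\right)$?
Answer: $213$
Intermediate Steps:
$146 + - \frac{58}{116} \left(-134\right) = 146 + \left(-58\right) \frac{1}{116} \left(-134\right) = 146 - -67 = 146 + 67 = 213$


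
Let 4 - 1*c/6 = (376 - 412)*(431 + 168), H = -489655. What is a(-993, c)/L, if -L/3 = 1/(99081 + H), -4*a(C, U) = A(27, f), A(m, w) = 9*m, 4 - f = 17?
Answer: -15818247/2 ≈ -7.9091e+6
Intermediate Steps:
f = -13 (f = 4 - 1*17 = 4 - 17 = -13)
c = 129408 (c = 24 - 6*(376 - 412)*(431 + 168) = 24 - (-216)*599 = 24 - 6*(-21564) = 24 + 129384 = 129408)
a(C, U) = -243/4 (a(C, U) = -9*27/4 = -¼*243 = -243/4)
L = 3/390574 (L = -3/(99081 - 489655) = -3/(-390574) = -3*(-1/390574) = 3/390574 ≈ 7.6810e-6)
a(-993, c)/L = -243/(4*3/390574) = -243/4*390574/3 = -15818247/2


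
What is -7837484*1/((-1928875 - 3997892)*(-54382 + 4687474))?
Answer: 1959371/6864814193391 ≈ 2.8542e-7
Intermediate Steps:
-7837484*1/((-1928875 - 3997892)*(-54382 + 4687474)) = -7837484/(4633092*(-5926767)) = -7837484/(-27459256773564) = -7837484*(-1/27459256773564) = 1959371/6864814193391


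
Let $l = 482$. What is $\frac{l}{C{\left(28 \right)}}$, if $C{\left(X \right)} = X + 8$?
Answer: $\frac{241}{18} \approx 13.389$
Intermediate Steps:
$C{\left(X \right)} = 8 + X$
$\frac{l}{C{\left(28 \right)}} = \frac{482}{8 + 28} = \frac{482}{36} = 482 \cdot \frac{1}{36} = \frac{241}{18}$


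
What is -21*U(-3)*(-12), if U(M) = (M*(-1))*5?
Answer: 3780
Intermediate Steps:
U(M) = -5*M (U(M) = -M*5 = -5*M)
-21*U(-3)*(-12) = -(-105)*(-3)*(-12) = -21*15*(-12) = -315*(-12) = 3780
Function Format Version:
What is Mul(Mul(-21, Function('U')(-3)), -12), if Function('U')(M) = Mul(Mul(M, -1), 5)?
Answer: 3780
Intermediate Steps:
Function('U')(M) = Mul(-5, M) (Function('U')(M) = Mul(Mul(-1, M), 5) = Mul(-5, M))
Mul(Mul(-21, Function('U')(-3)), -12) = Mul(Mul(-21, Mul(-5, -3)), -12) = Mul(Mul(-21, 15), -12) = Mul(-315, -12) = 3780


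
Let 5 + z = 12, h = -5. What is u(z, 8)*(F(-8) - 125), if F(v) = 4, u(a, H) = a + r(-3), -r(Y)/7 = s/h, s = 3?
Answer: -6776/5 ≈ -1355.2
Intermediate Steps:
r(Y) = 21/5 (r(Y) = -21/(-5) = -21*(-1)/5 = -7*(-⅗) = 21/5)
z = 7 (z = -5 + 12 = 7)
u(a, H) = 21/5 + a (u(a, H) = a + 21/5 = 21/5 + a)
u(z, 8)*(F(-8) - 125) = (21/5 + 7)*(4 - 125) = (56/5)*(-121) = -6776/5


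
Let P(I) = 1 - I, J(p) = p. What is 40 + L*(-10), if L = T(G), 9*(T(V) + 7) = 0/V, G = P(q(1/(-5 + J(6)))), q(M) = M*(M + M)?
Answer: 110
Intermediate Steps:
q(M) = 2*M² (q(M) = M*(2*M) = 2*M²)
G = -1 (G = 1 - 2*(1/(-5 + 6))² = 1 - 2*(1/1)² = 1 - 2*1² = 1 - 2 = -1)
T(V) = -7 (T(V) = -7 + (0/V)/9 = -7 + (⅑)*0 = -7 + 0 = -7)
L = -7
40 + L*(-10) = 40 - 7*(-10) = 40 + 70 = 110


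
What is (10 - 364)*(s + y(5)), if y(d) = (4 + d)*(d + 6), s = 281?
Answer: -134520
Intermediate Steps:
y(d) = (4 + d)*(6 + d)
(10 - 364)*(s + y(5)) = (10 - 364)*(281 + (24 + 5² + 10*5)) = -354*(281 + (24 + 25 + 50)) = -354*(281 + 99) = -354*380 = -134520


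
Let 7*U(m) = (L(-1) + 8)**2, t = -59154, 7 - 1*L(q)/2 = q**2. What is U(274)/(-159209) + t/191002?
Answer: -4714381793/15204618709 ≈ -0.31006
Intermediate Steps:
L(q) = 14 - 2*q**2
U(m) = 400/7 (U(m) = ((14 - 2*(-1)**2) + 8)**2/7 = ((14 - 2*1) + 8)**2/7 = ((14 - 2) + 8)**2/7 = (12 + 8)**2/7 = (1/7)*20**2 = (1/7)*400 = 400/7)
U(274)/(-159209) + t/191002 = (400/7)/(-159209) - 59154/191002 = (400/7)*(-1/159209) - 59154*1/191002 = -400/1114463 - 29577/95501 = -4714381793/15204618709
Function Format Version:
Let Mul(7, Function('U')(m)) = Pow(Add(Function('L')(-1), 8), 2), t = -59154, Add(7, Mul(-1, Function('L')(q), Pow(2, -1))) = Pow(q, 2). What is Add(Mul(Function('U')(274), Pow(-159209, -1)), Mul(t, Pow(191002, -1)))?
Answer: Rational(-4714381793, 15204618709) ≈ -0.31006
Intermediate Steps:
Function('L')(q) = Add(14, Mul(-2, Pow(q, 2)))
Function('U')(m) = Rational(400, 7) (Function('U')(m) = Mul(Rational(1, 7), Pow(Add(Add(14, Mul(-2, Pow(-1, 2))), 8), 2)) = Mul(Rational(1, 7), Pow(Add(Add(14, Mul(-2, 1)), 8), 2)) = Mul(Rational(1, 7), Pow(Add(Add(14, -2), 8), 2)) = Mul(Rational(1, 7), Pow(Add(12, 8), 2)) = Mul(Rational(1, 7), Pow(20, 2)) = Mul(Rational(1, 7), 400) = Rational(400, 7))
Add(Mul(Function('U')(274), Pow(-159209, -1)), Mul(t, Pow(191002, -1))) = Add(Mul(Rational(400, 7), Pow(-159209, -1)), Mul(-59154, Pow(191002, -1))) = Add(Mul(Rational(400, 7), Rational(-1, 159209)), Mul(-59154, Rational(1, 191002))) = Add(Rational(-400, 1114463), Rational(-29577, 95501)) = Rational(-4714381793, 15204618709)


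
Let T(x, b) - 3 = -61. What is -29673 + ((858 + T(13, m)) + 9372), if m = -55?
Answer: -19501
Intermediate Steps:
T(x, b) = -58 (T(x, b) = 3 - 61 = -58)
-29673 + ((858 + T(13, m)) + 9372) = -29673 + ((858 - 58) + 9372) = -29673 + (800 + 9372) = -29673 + 10172 = -19501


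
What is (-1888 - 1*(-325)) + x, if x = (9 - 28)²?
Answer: -1202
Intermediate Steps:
x = 361 (x = (-19)² = 361)
(-1888 - 1*(-325)) + x = (-1888 - 1*(-325)) + 361 = (-1888 + 325) + 361 = -1563 + 361 = -1202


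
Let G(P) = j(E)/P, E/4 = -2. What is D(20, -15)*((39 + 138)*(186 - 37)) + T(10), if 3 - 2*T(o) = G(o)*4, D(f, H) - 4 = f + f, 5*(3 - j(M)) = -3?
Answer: 58020639/50 ≈ 1.1604e+6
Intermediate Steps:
E = -8 (E = 4*(-2) = -8)
j(M) = 18/5 (j(M) = 3 - ⅕*(-3) = 3 + ⅗ = 18/5)
G(P) = 18/(5*P)
D(f, H) = 4 + 2*f (D(f, H) = 4 + (f + f) = 4 + 2*f)
T(o) = 3/2 - 36/(5*o) (T(o) = 3/2 - 18/(5*o)*4/2 = 3/2 - 36/(5*o))
D(20, -15)*((39 + 138)*(186 - 37)) + T(10) = (4 + 2*20)*((39 + 138)*(186 - 37)) + (3/10)*(-24 + 5*10)/10 = (4 + 40)*(177*149) + (3/10)*(⅒)*(-24 + 50) = 44*26373 + (3/10)*(⅒)*26 = 1160412 + 39/50 = 58020639/50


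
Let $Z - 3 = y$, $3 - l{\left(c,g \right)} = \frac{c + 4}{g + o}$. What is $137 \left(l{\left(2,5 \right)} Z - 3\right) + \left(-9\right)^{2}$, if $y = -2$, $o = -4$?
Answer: $-741$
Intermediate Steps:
$l{\left(c,g \right)} = 3 - \frac{4 + c}{-4 + g}$ ($l{\left(c,g \right)} = 3 - \frac{c + 4}{g - 4} = 3 - \frac{4 + c}{-4 + g}$)
$Z = 1$ ($Z = 3 - 2 = 1$)
$137 \left(l{\left(2,5 \right)} Z - 3\right) + \left(-9\right)^{2} = 137 \left(\frac{-16 - 2 + 3 \cdot 5}{-4 + 5} \cdot 1 - 3\right) + \left(-9\right)^{2} = 137 \left(\frac{-16 - 2 + 15}{1} \cdot 1 - 3\right) + 81 = 137 \left(1 \left(-3\right) 1 - 3\right) + 81 = 137 \left(\left(-3\right) 1 - 3\right) + 81 = 137 \left(-3 - 3\right) + 81 = 137 \left(-6\right) + 81 = -822 + 81 = -741$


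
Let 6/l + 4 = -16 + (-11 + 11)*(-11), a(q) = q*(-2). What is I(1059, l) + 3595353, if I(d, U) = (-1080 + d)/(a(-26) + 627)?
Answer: 348749238/97 ≈ 3.5954e+6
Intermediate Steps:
a(q) = -2*q
l = -3/10 (l = 6/(-4 + (-16 + (-11 + 11)*(-11))) = 6/(-4 + (-16 + 0*(-11))) = 6/(-4 + (-16 + 0)) = 6/(-4 - 16) = 6/(-20) = 6*(-1/20) = -3/10 ≈ -0.30000)
I(d, U) = -1080/679 + d/679 (I(d, U) = (-1080 + d)/(-2*(-26) + 627) = (-1080 + d)/(52 + 627) = (-1080 + d)/679 = (-1080 + d)*(1/679) = -1080/679 + d/679)
I(1059, l) + 3595353 = (-1080/679 + (1/679)*1059) + 3595353 = (-1080/679 + 1059/679) + 3595353 = -3/97 + 3595353 = 348749238/97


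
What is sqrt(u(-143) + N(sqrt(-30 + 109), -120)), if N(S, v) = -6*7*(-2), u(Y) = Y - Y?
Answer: 2*sqrt(21) ≈ 9.1651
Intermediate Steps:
u(Y) = 0
N(S, v) = 84 (N(S, v) = -42*(-2) = 84)
sqrt(u(-143) + N(sqrt(-30 + 109), -120)) = sqrt(0 + 84) = sqrt(84) = 2*sqrt(21)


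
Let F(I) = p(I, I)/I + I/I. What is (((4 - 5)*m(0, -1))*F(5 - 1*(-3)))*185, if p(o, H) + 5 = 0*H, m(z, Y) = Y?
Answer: 555/8 ≈ 69.375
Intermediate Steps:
p(o, H) = -5 (p(o, H) = -5 + 0*H = -5 + 0 = -5)
F(I) = 1 - 5/I (F(I) = -5/I + I/I = -5/I + 1 = 1 - 5/I)
(((4 - 5)*m(0, -1))*F(5 - 1*(-3)))*185 = (((4 - 5)*(-1))*((-5 + (5 - 1*(-3)))/(5 - 1*(-3))))*185 = ((-1*(-1))*((-5 + (5 + 3))/(5 + 3)))*185 = (1*((-5 + 8)/8))*185 = (1*((1/8)*3))*185 = (1*(3/8))*185 = (3/8)*185 = 555/8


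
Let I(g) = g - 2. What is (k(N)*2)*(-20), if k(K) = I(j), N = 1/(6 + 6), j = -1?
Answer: 120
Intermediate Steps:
I(g) = -2 + g
N = 1/12 ≈ 0.083333
k(K) = -3 (k(K) = -2 - 1 = -3)
(k(N)*2)*(-20) = -3*2*(-20) = -6*(-20) = 120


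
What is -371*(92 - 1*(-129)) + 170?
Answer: -81821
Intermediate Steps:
-371*(92 - 1*(-129)) + 170 = -371*(92 + 129) + 170 = -371*221 + 170 = -81991 + 170 = -81821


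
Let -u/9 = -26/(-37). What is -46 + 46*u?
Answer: -12466/37 ≈ -336.92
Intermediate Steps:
u = -234/37 (u = -(-234)/(-37) = -(-234)*(-1)/37 = -9*26/37 = -234/37 ≈ -6.3243)
-46 + 46*u = -46 + 46*(-234/37) = -46 - 10764/37 = -12466/37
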